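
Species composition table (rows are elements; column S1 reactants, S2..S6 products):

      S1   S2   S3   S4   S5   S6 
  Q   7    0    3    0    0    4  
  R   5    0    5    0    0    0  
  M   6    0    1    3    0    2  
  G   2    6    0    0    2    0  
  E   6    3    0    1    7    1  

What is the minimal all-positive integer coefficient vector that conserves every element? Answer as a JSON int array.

Q: 6·7 = 42 | 1·0+6·3+6·0+3·0+6·4 = 42
R: 6·5 = 30 | 1·0+6·5+6·0+3·0+6·0 = 30
M: 6·6 = 36 | 1·0+6·1+6·3+3·0+6·2 = 36
G: 6·2 = 12 | 1·6+6·0+6·0+3·2+6·0 = 12
E: 6·6 = 36 | 1·3+6·0+6·1+3·7+6·1 = 36
gcd(6,1,6,6,3,6) = 1

Coefficients: [6, 1, 6, 6, 3, 6]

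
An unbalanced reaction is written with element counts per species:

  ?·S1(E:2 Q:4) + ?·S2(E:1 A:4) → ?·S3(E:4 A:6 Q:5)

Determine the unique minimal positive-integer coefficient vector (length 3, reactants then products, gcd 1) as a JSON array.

Coefficients: [5, 6, 4]

E: 5·2+6·1 = 16 | 4·4 = 16
A: 5·0+6·4 = 24 | 4·6 = 24
Q: 5·4+6·0 = 20 | 4·5 = 20
gcd(5,6,4) = 1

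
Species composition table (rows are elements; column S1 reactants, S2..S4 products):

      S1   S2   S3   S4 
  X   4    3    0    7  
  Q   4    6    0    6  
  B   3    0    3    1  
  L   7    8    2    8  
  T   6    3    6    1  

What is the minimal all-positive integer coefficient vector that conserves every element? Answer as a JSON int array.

X: 6·4 = 24 | 1·3+5·0+3·7 = 24
Q: 6·4 = 24 | 1·6+5·0+3·6 = 24
B: 6·3 = 18 | 1·0+5·3+3·1 = 18
L: 6·7 = 42 | 1·8+5·2+3·8 = 42
T: 6·6 = 36 | 1·3+5·6+3·1 = 36
gcd(6,1,5,3) = 1

Coefficients: [6, 1, 5, 3]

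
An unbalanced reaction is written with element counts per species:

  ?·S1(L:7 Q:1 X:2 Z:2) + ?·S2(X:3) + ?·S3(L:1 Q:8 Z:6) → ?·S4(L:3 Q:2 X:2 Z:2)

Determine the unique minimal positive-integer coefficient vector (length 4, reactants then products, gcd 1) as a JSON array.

L: 2·7+2·0+1·1 = 15 | 5·3 = 15
Q: 2·1+2·0+1·8 = 10 | 5·2 = 10
X: 2·2+2·3+1·0 = 10 | 5·2 = 10
Z: 2·2+2·0+1·6 = 10 | 5·2 = 10
gcd(2,2,1,5) = 1

Coefficients: [2, 2, 1, 5]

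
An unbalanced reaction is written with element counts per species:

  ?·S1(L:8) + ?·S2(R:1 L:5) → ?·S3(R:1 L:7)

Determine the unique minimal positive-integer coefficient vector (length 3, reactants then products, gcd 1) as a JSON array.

Coefficients: [1, 4, 4]

R: 1·0+4·1 = 4 | 4·1 = 4
L: 1·8+4·5 = 28 | 4·7 = 28
gcd(1,4,4) = 1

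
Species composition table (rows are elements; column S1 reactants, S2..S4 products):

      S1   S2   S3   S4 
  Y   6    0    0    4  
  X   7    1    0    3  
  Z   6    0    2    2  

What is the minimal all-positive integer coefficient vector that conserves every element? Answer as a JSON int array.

Y: 2·6 = 12 | 5·0+3·0+3·4 = 12
X: 2·7 = 14 | 5·1+3·0+3·3 = 14
Z: 2·6 = 12 | 5·0+3·2+3·2 = 12
gcd(2,5,3,3) = 1

Coefficients: [2, 5, 3, 3]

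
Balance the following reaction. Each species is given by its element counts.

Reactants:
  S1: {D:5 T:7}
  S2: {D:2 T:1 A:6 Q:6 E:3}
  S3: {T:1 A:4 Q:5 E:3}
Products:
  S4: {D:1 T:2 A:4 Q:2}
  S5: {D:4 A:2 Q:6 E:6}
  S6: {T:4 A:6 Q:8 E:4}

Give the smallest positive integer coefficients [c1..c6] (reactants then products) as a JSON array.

Coefficients: [2, 4, 6, 6, 3, 3]

D: 2·5+4·2+6·0 = 18 | 6·1+3·4+3·0 = 18
T: 2·7+4·1+6·1 = 24 | 6·2+3·0+3·4 = 24
A: 2·0+4·6+6·4 = 48 | 6·4+3·2+3·6 = 48
Q: 2·0+4·6+6·5 = 54 | 6·2+3·6+3·8 = 54
E: 2·0+4·3+6·3 = 30 | 6·0+3·6+3·4 = 30
gcd(2,4,6,6,3,3) = 1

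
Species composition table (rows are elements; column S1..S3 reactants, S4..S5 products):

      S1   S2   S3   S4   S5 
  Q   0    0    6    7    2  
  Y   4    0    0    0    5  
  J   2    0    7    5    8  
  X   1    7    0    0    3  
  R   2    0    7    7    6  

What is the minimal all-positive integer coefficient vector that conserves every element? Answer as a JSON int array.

Coefficients: [5, 1, 6, 4, 4]

Q: 5·0+1·0+6·6 = 36 | 4·7+4·2 = 36
Y: 5·4+1·0+6·0 = 20 | 4·0+4·5 = 20
J: 5·2+1·0+6·7 = 52 | 4·5+4·8 = 52
X: 5·1+1·7+6·0 = 12 | 4·0+4·3 = 12
R: 5·2+1·0+6·7 = 52 | 4·7+4·6 = 52
gcd(5,1,6,4,4) = 1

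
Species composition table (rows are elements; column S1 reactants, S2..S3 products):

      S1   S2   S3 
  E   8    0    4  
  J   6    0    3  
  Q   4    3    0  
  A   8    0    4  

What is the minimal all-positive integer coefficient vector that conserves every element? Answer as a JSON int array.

E: 3·8 = 24 | 4·0+6·4 = 24
J: 3·6 = 18 | 4·0+6·3 = 18
Q: 3·4 = 12 | 4·3+6·0 = 12
A: 3·8 = 24 | 4·0+6·4 = 24
gcd(3,4,6) = 1

Coefficients: [3, 4, 6]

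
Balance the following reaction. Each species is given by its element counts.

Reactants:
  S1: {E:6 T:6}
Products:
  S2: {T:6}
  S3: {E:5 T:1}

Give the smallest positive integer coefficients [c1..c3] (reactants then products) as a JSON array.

Coefficients: [5, 4, 6]

E: 5·6 = 30 | 4·0+6·5 = 30
T: 5·6 = 30 | 4·6+6·1 = 30
gcd(5,4,6) = 1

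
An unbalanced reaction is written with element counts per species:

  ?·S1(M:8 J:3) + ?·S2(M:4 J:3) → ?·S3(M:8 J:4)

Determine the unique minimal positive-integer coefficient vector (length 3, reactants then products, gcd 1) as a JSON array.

M: 2·8+2·4 = 24 | 3·8 = 24
J: 2·3+2·3 = 12 | 3·4 = 12
gcd(2,2,3) = 1

Coefficients: [2, 2, 3]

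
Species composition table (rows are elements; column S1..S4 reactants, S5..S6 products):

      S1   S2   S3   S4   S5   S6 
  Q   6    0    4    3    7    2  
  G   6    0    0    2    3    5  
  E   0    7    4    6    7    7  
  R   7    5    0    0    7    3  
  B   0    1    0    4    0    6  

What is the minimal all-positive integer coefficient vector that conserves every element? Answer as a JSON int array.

Coefficients: [2, 2, 2, 1, 3, 1]

Q: 2·6+2·0+2·4+1·3 = 23 | 3·7+1·2 = 23
G: 2·6+2·0+2·0+1·2 = 14 | 3·3+1·5 = 14
E: 2·0+2·7+2·4+1·6 = 28 | 3·7+1·7 = 28
R: 2·7+2·5+2·0+1·0 = 24 | 3·7+1·3 = 24
B: 2·0+2·1+2·0+1·4 = 6 | 3·0+1·6 = 6
gcd(2,2,2,1,3,1) = 1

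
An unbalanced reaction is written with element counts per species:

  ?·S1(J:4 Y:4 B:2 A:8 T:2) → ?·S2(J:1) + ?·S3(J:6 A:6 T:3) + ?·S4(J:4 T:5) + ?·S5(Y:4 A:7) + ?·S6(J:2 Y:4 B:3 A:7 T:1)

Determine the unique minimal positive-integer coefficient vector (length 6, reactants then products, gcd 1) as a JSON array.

Coefficients: [6, 6, 1, 1, 2, 4]

J: 6·4 = 24 | 6·1+1·6+1·4+2·0+4·2 = 24
Y: 6·4 = 24 | 6·0+1·0+1·0+2·4+4·4 = 24
B: 6·2 = 12 | 6·0+1·0+1·0+2·0+4·3 = 12
A: 6·8 = 48 | 6·0+1·6+1·0+2·7+4·7 = 48
T: 6·2 = 12 | 6·0+1·3+1·5+2·0+4·1 = 12
gcd(6,6,1,1,2,4) = 1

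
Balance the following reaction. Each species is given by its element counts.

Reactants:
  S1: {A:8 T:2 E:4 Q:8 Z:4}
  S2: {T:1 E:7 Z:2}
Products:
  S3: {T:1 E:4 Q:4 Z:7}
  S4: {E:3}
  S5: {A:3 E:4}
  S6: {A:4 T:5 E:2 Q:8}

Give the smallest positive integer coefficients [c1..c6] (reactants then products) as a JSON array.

A: 2·8+3·0 = 16 | 2·0+1·0+4·3+1·4 = 16
T: 2·2+3·1 = 7 | 2·1+1·0+4·0+1·5 = 7
E: 2·4+3·7 = 29 | 2·4+1·3+4·4+1·2 = 29
Q: 2·8+3·0 = 16 | 2·4+1·0+4·0+1·8 = 16
Z: 2·4+3·2 = 14 | 2·7+1·0+4·0+1·0 = 14
gcd(2,3,2,1,4,1) = 1

Coefficients: [2, 3, 2, 1, 4, 1]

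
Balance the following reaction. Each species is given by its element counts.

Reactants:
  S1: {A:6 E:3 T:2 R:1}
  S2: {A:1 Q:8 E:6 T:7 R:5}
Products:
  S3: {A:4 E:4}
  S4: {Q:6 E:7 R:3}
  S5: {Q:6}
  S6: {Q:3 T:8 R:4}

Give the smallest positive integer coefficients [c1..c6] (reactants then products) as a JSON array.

A: 3·6+6·1 = 24 | 6·4+3·0+2·0+6·0 = 24
Q: 3·0+6·8 = 48 | 6·0+3·6+2·6+6·3 = 48
E: 3·3+6·6 = 45 | 6·4+3·7+2·0+6·0 = 45
T: 3·2+6·7 = 48 | 6·0+3·0+2·0+6·8 = 48
R: 3·1+6·5 = 33 | 6·0+3·3+2·0+6·4 = 33
gcd(3,6,6,3,2,6) = 1

Coefficients: [3, 6, 6, 3, 2, 6]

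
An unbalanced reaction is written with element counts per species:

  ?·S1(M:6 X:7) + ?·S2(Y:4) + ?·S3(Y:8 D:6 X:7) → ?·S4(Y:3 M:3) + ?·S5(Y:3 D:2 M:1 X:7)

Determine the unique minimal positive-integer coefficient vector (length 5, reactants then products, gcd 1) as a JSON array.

Y: 4·0+5·4+2·8 = 36 | 6·3+6·3 = 36
D: 4·0+5·0+2·6 = 12 | 6·0+6·2 = 12
M: 4·6+5·0+2·0 = 24 | 6·3+6·1 = 24
X: 4·7+5·0+2·7 = 42 | 6·0+6·7 = 42
gcd(4,5,2,6,6) = 1

Coefficients: [4, 5, 2, 6, 6]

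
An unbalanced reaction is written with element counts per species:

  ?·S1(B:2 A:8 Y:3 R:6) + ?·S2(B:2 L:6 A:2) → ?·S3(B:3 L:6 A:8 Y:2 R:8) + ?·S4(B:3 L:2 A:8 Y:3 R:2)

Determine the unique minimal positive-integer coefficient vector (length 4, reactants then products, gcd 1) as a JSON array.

Coefficients: [5, 4, 3, 3]

B: 5·2+4·2 = 18 | 3·3+3·3 = 18
L: 5·0+4·6 = 24 | 3·6+3·2 = 24
A: 5·8+4·2 = 48 | 3·8+3·8 = 48
Y: 5·3+4·0 = 15 | 3·2+3·3 = 15
R: 5·6+4·0 = 30 | 3·8+3·2 = 30
gcd(5,4,3,3) = 1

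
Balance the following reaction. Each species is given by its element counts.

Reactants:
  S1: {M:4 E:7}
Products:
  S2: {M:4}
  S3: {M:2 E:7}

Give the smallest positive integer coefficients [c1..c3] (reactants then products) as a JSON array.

Coefficients: [2, 1, 2]

M: 2·4 = 8 | 1·4+2·2 = 8
E: 2·7 = 14 | 1·0+2·7 = 14
gcd(2,1,2) = 1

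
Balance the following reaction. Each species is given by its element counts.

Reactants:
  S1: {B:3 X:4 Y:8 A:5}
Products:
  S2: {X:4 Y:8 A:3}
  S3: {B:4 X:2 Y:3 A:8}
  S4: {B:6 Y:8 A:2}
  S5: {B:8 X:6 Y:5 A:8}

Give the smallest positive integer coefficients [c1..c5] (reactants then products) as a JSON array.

Coefficients: [6, 4, 1, 1, 1]

B: 6·3 = 18 | 4·0+1·4+1·6+1·8 = 18
X: 6·4 = 24 | 4·4+1·2+1·0+1·6 = 24
Y: 6·8 = 48 | 4·8+1·3+1·8+1·5 = 48
A: 6·5 = 30 | 4·3+1·8+1·2+1·8 = 30
gcd(6,4,1,1,1) = 1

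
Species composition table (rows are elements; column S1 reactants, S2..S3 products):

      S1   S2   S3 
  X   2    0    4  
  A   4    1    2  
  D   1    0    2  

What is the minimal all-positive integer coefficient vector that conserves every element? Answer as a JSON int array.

X: 2·2 = 4 | 6·0+1·4 = 4
A: 2·4 = 8 | 6·1+1·2 = 8
D: 2·1 = 2 | 6·0+1·2 = 2
gcd(2,6,1) = 1

Coefficients: [2, 6, 1]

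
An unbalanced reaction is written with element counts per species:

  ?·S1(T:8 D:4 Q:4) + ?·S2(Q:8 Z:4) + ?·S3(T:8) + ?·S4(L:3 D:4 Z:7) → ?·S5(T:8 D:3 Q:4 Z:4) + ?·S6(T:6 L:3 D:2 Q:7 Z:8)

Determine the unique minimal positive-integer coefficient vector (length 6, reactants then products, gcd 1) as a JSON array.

T: 1·8+5·0+6·8+4·0 = 56 | 4·8+4·6 = 56
L: 1·0+5·0+6·0+4·3 = 12 | 4·0+4·3 = 12
D: 1·4+5·0+6·0+4·4 = 20 | 4·3+4·2 = 20
Q: 1·4+5·8+6·0+4·0 = 44 | 4·4+4·7 = 44
Z: 1·0+5·4+6·0+4·7 = 48 | 4·4+4·8 = 48
gcd(1,5,6,4,4,4) = 1

Coefficients: [1, 5, 6, 4, 4, 4]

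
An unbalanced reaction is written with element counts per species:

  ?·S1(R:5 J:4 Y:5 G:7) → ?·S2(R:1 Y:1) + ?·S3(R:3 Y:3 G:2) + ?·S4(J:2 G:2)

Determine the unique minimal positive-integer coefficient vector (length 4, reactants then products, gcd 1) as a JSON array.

Coefficients: [2, 1, 3, 4]

R: 2·5 = 10 | 1·1+3·3+4·0 = 10
J: 2·4 = 8 | 1·0+3·0+4·2 = 8
Y: 2·5 = 10 | 1·1+3·3+4·0 = 10
G: 2·7 = 14 | 1·0+3·2+4·2 = 14
gcd(2,1,3,4) = 1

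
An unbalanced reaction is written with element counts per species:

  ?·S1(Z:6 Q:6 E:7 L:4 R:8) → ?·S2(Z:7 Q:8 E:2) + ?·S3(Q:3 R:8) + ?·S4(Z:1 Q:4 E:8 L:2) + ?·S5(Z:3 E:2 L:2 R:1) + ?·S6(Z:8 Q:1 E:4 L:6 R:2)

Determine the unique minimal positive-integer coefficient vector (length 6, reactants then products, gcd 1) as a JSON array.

Coefficients: [6, 1, 5, 3, 6, 1]

Z: 6·6 = 36 | 1·7+5·0+3·1+6·3+1·8 = 36
Q: 6·6 = 36 | 1·8+5·3+3·4+6·0+1·1 = 36
E: 6·7 = 42 | 1·2+5·0+3·8+6·2+1·4 = 42
L: 6·4 = 24 | 1·0+5·0+3·2+6·2+1·6 = 24
R: 6·8 = 48 | 1·0+5·8+3·0+6·1+1·2 = 48
gcd(6,1,5,3,6,1) = 1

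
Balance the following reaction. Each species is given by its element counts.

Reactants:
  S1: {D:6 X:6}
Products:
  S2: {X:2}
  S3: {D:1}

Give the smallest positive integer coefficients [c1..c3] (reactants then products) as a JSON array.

Coefficients: [1, 3, 6]

D: 1·6 = 6 | 3·0+6·1 = 6
X: 1·6 = 6 | 3·2+6·0 = 6
gcd(1,3,6) = 1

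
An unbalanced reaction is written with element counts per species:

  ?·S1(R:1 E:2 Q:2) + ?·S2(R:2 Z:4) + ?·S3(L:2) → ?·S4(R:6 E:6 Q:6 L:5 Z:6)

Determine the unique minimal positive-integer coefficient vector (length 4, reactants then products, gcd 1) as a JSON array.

R: 6·1+3·2+5·0 = 12 | 2·6 = 12
E: 6·2+3·0+5·0 = 12 | 2·6 = 12
Q: 6·2+3·0+5·0 = 12 | 2·6 = 12
L: 6·0+3·0+5·2 = 10 | 2·5 = 10
Z: 6·0+3·4+5·0 = 12 | 2·6 = 12
gcd(6,3,5,2) = 1

Coefficients: [6, 3, 5, 2]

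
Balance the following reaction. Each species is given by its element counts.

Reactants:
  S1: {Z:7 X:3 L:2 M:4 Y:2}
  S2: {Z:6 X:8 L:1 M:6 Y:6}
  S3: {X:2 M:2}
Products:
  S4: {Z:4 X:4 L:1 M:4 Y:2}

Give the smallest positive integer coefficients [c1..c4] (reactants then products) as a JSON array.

Coefficients: [2, 1, 3, 5]

Z: 2·7+1·6+3·0 = 20 | 5·4 = 20
X: 2·3+1·8+3·2 = 20 | 5·4 = 20
L: 2·2+1·1+3·0 = 5 | 5·1 = 5
M: 2·4+1·6+3·2 = 20 | 5·4 = 20
Y: 2·2+1·6+3·0 = 10 | 5·2 = 10
gcd(2,1,3,5) = 1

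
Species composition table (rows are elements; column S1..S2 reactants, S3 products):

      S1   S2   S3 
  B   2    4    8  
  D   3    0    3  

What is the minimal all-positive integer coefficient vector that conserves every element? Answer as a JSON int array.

B: 2·2+3·4 = 16 | 2·8 = 16
D: 2·3+3·0 = 6 | 2·3 = 6
gcd(2,3,2) = 1

Coefficients: [2, 3, 2]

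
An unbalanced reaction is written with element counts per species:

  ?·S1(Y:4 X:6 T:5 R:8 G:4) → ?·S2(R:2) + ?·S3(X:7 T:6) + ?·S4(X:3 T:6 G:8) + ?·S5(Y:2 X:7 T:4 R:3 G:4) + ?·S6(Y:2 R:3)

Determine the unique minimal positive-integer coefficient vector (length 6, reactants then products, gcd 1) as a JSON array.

Y: 4·4 = 16 | 4·0+1·0+1·0+2·2+6·2 = 16
X: 4·6 = 24 | 4·0+1·7+1·3+2·7+6·0 = 24
T: 4·5 = 20 | 4·0+1·6+1·6+2·4+6·0 = 20
R: 4·8 = 32 | 4·2+1·0+1·0+2·3+6·3 = 32
G: 4·4 = 16 | 4·0+1·0+1·8+2·4+6·0 = 16
gcd(4,4,1,1,2,6) = 1

Coefficients: [4, 4, 1, 1, 2, 6]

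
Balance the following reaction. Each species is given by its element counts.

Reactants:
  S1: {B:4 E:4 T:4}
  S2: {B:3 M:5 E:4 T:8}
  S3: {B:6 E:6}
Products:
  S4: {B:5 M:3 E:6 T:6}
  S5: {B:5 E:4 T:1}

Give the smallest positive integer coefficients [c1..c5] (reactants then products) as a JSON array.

Coefficients: [2, 3, 3, 5, 2]

B: 2·4+3·3+3·6 = 35 | 5·5+2·5 = 35
M: 2·0+3·5+3·0 = 15 | 5·3+2·0 = 15
E: 2·4+3·4+3·6 = 38 | 5·6+2·4 = 38
T: 2·4+3·8+3·0 = 32 | 5·6+2·1 = 32
gcd(2,3,3,5,2) = 1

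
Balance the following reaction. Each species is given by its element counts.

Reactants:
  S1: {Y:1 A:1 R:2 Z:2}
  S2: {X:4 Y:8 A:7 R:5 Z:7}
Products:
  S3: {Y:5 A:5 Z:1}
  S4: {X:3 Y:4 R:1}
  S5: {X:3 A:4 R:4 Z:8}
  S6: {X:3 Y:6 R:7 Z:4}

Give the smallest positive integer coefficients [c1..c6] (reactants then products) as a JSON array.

X: 4·0+6·4 = 24 | 6·0+1·3+4·3+3·3 = 24
Y: 4·1+6·8 = 52 | 6·5+1·4+4·0+3·6 = 52
A: 4·1+6·7 = 46 | 6·5+1·0+4·4+3·0 = 46
R: 4·2+6·5 = 38 | 6·0+1·1+4·4+3·7 = 38
Z: 4·2+6·7 = 50 | 6·1+1·0+4·8+3·4 = 50
gcd(4,6,6,1,4,3) = 1

Coefficients: [4, 6, 6, 1, 4, 3]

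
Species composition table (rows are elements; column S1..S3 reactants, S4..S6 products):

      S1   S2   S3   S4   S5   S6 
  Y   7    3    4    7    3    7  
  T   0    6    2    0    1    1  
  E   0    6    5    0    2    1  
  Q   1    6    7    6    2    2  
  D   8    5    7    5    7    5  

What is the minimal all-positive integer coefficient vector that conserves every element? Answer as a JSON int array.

Y: 6·7+1·3+2·4 = 53 | 1·7+6·3+4·7 = 53
T: 6·0+1·6+2·2 = 10 | 1·0+6·1+4·1 = 10
E: 6·0+1·6+2·5 = 16 | 1·0+6·2+4·1 = 16
Q: 6·1+1·6+2·7 = 26 | 1·6+6·2+4·2 = 26
D: 6·8+1·5+2·7 = 67 | 1·5+6·7+4·5 = 67
gcd(6,1,2,1,6,4) = 1

Coefficients: [6, 1, 2, 1, 6, 4]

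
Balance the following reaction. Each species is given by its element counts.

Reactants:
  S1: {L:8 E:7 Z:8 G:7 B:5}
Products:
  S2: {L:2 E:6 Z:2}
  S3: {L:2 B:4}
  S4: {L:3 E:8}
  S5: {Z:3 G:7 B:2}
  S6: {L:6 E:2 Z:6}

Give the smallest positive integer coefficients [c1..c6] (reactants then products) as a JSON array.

Coefficients: [4, 1, 3, 2, 4, 3]

L: 4·8 = 32 | 1·2+3·2+2·3+4·0+3·6 = 32
E: 4·7 = 28 | 1·6+3·0+2·8+4·0+3·2 = 28
Z: 4·8 = 32 | 1·2+3·0+2·0+4·3+3·6 = 32
G: 4·7 = 28 | 1·0+3·0+2·0+4·7+3·0 = 28
B: 4·5 = 20 | 1·0+3·4+2·0+4·2+3·0 = 20
gcd(4,1,3,2,4,3) = 1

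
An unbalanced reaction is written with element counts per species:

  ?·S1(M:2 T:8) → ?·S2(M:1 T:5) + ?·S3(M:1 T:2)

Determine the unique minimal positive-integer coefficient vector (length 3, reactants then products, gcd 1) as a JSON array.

M: 3·2 = 6 | 4·1+2·1 = 6
T: 3·8 = 24 | 4·5+2·2 = 24
gcd(3,4,2) = 1

Coefficients: [3, 4, 2]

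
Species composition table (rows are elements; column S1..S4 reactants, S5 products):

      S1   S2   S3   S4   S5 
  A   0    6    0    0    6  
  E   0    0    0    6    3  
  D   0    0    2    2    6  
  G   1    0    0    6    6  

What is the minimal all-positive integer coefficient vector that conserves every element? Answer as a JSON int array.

Coefficients: [6, 2, 5, 1, 2]

A: 6·0+2·6+5·0+1·0 = 12 | 2·6 = 12
E: 6·0+2·0+5·0+1·6 = 6 | 2·3 = 6
D: 6·0+2·0+5·2+1·2 = 12 | 2·6 = 12
G: 6·1+2·0+5·0+1·6 = 12 | 2·6 = 12
gcd(6,2,5,1,2) = 1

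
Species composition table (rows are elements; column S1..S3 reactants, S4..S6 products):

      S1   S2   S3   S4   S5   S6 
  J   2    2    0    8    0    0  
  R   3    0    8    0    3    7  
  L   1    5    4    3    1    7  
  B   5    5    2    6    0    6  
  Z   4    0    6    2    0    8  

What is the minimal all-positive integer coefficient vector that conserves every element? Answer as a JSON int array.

Coefficients: [1, 3, 5, 1, 5, 4]

J: 1·2+3·2+5·0 = 8 | 1·8+5·0+4·0 = 8
R: 1·3+3·0+5·8 = 43 | 1·0+5·3+4·7 = 43
L: 1·1+3·5+5·4 = 36 | 1·3+5·1+4·7 = 36
B: 1·5+3·5+5·2 = 30 | 1·6+5·0+4·6 = 30
Z: 1·4+3·0+5·6 = 34 | 1·2+5·0+4·8 = 34
gcd(1,3,5,1,5,4) = 1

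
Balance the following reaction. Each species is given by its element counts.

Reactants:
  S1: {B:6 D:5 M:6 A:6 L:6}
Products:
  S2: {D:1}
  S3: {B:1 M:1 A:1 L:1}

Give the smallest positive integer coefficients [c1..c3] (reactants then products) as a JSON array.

Coefficients: [1, 5, 6]

B: 1·6 = 6 | 5·0+6·1 = 6
D: 1·5 = 5 | 5·1+6·0 = 5
M: 1·6 = 6 | 5·0+6·1 = 6
A: 1·6 = 6 | 5·0+6·1 = 6
L: 1·6 = 6 | 5·0+6·1 = 6
gcd(1,5,6) = 1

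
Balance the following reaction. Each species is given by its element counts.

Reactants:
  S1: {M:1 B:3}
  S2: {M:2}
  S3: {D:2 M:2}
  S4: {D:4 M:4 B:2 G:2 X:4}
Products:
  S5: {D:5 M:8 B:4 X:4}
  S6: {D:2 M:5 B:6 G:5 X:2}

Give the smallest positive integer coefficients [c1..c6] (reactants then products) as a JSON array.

D: 6·0+6·0+2·2+5·4 = 24 | 4·5+2·2 = 24
M: 6·1+6·2+2·2+5·4 = 42 | 4·8+2·5 = 42
B: 6·3+6·0+2·0+5·2 = 28 | 4·4+2·6 = 28
G: 6·0+6·0+2·0+5·2 = 10 | 4·0+2·5 = 10
X: 6·0+6·0+2·0+5·4 = 20 | 4·4+2·2 = 20
gcd(6,6,2,5,4,2) = 1

Coefficients: [6, 6, 2, 5, 4, 2]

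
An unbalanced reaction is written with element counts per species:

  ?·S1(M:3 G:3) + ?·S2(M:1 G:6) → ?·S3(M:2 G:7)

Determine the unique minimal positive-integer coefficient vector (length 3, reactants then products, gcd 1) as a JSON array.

M: 1·3+3·1 = 6 | 3·2 = 6
G: 1·3+3·6 = 21 | 3·7 = 21
gcd(1,3,3) = 1

Coefficients: [1, 3, 3]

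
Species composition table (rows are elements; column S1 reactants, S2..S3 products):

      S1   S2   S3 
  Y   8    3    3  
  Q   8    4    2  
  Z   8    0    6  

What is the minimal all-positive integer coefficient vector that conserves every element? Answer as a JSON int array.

Y: 3·8 = 24 | 4·3+4·3 = 24
Q: 3·8 = 24 | 4·4+4·2 = 24
Z: 3·8 = 24 | 4·0+4·6 = 24
gcd(3,4,4) = 1

Coefficients: [3, 4, 4]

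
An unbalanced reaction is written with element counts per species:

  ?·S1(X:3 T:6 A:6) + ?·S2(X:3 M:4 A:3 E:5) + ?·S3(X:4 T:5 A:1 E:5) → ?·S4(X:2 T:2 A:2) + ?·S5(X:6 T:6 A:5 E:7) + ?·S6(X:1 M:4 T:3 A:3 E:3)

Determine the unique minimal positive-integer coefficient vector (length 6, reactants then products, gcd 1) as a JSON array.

Coefficients: [4, 3, 3, 6, 3, 3]

X: 4·3+3·3+3·4 = 33 | 6·2+3·6+3·1 = 33
M: 4·0+3·4+3·0 = 12 | 6·0+3·0+3·4 = 12
T: 4·6+3·0+3·5 = 39 | 6·2+3·6+3·3 = 39
A: 4·6+3·3+3·1 = 36 | 6·2+3·5+3·3 = 36
E: 4·0+3·5+3·5 = 30 | 6·0+3·7+3·3 = 30
gcd(4,3,3,6,3,3) = 1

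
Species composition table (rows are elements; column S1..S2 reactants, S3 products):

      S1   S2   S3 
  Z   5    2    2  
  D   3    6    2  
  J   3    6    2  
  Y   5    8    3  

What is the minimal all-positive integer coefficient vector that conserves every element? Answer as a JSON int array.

Coefficients: [2, 1, 6]

Z: 2·5+1·2 = 12 | 6·2 = 12
D: 2·3+1·6 = 12 | 6·2 = 12
J: 2·3+1·6 = 12 | 6·2 = 12
Y: 2·5+1·8 = 18 | 6·3 = 18
gcd(2,1,6) = 1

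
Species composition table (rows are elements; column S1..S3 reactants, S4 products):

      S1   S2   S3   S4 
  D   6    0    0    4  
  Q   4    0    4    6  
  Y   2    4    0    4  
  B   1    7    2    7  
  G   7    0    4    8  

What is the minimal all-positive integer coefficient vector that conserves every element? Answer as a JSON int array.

D: 4·6+4·0+5·0 = 24 | 6·4 = 24
Q: 4·4+4·0+5·4 = 36 | 6·6 = 36
Y: 4·2+4·4+5·0 = 24 | 6·4 = 24
B: 4·1+4·7+5·2 = 42 | 6·7 = 42
G: 4·7+4·0+5·4 = 48 | 6·8 = 48
gcd(4,4,5,6) = 1

Coefficients: [4, 4, 5, 6]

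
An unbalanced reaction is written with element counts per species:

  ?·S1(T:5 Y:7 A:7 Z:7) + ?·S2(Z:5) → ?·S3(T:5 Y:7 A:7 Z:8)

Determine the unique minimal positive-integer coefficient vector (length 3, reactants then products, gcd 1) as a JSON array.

Coefficients: [5, 1, 5]

T: 5·5+1·0 = 25 | 5·5 = 25
Y: 5·7+1·0 = 35 | 5·7 = 35
A: 5·7+1·0 = 35 | 5·7 = 35
Z: 5·7+1·5 = 40 | 5·8 = 40
gcd(5,1,5) = 1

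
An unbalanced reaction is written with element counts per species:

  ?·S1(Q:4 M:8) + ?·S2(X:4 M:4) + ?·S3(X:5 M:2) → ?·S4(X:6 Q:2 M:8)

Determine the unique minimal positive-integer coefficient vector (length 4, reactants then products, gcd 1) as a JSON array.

X: 3·0+4·4+4·5 = 36 | 6·6 = 36
Q: 3·4+4·0+4·0 = 12 | 6·2 = 12
M: 3·8+4·4+4·2 = 48 | 6·8 = 48
gcd(3,4,4,6) = 1

Coefficients: [3, 4, 4, 6]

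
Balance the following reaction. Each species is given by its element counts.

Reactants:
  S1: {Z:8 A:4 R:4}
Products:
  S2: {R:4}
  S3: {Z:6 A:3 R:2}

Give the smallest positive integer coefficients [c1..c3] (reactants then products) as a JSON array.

Coefficients: [3, 1, 4]

Z: 3·8 = 24 | 1·0+4·6 = 24
A: 3·4 = 12 | 1·0+4·3 = 12
R: 3·4 = 12 | 1·4+4·2 = 12
gcd(3,1,4) = 1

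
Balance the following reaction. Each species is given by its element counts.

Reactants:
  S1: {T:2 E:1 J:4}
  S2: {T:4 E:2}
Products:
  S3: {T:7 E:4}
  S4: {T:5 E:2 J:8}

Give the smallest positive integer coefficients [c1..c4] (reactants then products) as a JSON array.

T: 2·2+2·4 = 12 | 1·7+1·5 = 12
E: 2·1+2·2 = 6 | 1·4+1·2 = 6
J: 2·4+2·0 = 8 | 1·0+1·8 = 8
gcd(2,2,1,1) = 1

Coefficients: [2, 2, 1, 1]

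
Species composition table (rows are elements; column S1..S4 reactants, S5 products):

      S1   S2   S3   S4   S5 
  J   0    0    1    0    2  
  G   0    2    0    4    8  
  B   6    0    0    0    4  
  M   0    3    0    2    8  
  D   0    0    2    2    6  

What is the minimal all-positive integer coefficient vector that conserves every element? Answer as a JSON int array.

Coefficients: [2, 6, 6, 3, 3]

J: 2·0+6·0+6·1+3·0 = 6 | 3·2 = 6
G: 2·0+6·2+6·0+3·4 = 24 | 3·8 = 24
B: 2·6+6·0+6·0+3·0 = 12 | 3·4 = 12
M: 2·0+6·3+6·0+3·2 = 24 | 3·8 = 24
D: 2·0+6·0+6·2+3·2 = 18 | 3·6 = 18
gcd(2,6,6,3,3) = 1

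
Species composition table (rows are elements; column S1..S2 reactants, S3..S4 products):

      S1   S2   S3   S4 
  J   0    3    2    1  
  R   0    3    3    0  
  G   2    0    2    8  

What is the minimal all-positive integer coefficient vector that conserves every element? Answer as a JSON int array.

Coefficients: [5, 1, 1, 1]

J: 5·0+1·3 = 3 | 1·2+1·1 = 3
R: 5·0+1·3 = 3 | 1·3+1·0 = 3
G: 5·2+1·0 = 10 | 1·2+1·8 = 10
gcd(5,1,1,1) = 1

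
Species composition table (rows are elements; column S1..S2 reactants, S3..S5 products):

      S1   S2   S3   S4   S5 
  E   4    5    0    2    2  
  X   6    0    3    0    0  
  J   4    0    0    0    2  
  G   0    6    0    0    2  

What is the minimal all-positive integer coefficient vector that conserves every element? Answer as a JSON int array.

E: 3·4+2·5 = 22 | 6·0+5·2+6·2 = 22
X: 3·6+2·0 = 18 | 6·3+5·0+6·0 = 18
J: 3·4+2·0 = 12 | 6·0+5·0+6·2 = 12
G: 3·0+2·6 = 12 | 6·0+5·0+6·2 = 12
gcd(3,2,6,5,6) = 1

Coefficients: [3, 2, 6, 5, 6]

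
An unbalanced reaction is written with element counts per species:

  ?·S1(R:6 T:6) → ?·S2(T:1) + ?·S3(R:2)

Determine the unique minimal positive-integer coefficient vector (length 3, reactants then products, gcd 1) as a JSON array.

R: 1·6 = 6 | 6·0+3·2 = 6
T: 1·6 = 6 | 6·1+3·0 = 6
gcd(1,6,3) = 1

Coefficients: [1, 6, 3]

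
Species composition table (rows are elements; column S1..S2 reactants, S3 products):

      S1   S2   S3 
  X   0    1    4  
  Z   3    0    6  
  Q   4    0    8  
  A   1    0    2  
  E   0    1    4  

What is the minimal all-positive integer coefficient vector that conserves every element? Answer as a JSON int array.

Coefficients: [2, 4, 1]

X: 2·0+4·1 = 4 | 1·4 = 4
Z: 2·3+4·0 = 6 | 1·6 = 6
Q: 2·4+4·0 = 8 | 1·8 = 8
A: 2·1+4·0 = 2 | 1·2 = 2
E: 2·0+4·1 = 4 | 1·4 = 4
gcd(2,4,1) = 1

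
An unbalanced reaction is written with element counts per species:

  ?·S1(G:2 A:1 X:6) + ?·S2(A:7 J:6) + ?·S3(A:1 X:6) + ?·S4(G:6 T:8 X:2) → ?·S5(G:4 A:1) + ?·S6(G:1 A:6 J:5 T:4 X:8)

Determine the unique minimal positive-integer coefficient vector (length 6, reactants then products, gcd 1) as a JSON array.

Coefficients: [6, 5, 1, 3, 6, 6]

G: 6·2+5·0+1·0+3·6 = 30 | 6·4+6·1 = 30
A: 6·1+5·7+1·1+3·0 = 42 | 6·1+6·6 = 42
J: 6·0+5·6+1·0+3·0 = 30 | 6·0+6·5 = 30
T: 6·0+5·0+1·0+3·8 = 24 | 6·0+6·4 = 24
X: 6·6+5·0+1·6+3·2 = 48 | 6·0+6·8 = 48
gcd(6,5,1,3,6,6) = 1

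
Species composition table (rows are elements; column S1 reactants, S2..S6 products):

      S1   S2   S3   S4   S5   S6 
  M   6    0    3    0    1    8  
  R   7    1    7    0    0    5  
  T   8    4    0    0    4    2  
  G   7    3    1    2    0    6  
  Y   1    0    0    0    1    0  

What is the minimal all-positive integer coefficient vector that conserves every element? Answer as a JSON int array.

M: 5·6 = 30 | 4·0+3·3+4·0+5·1+2·8 = 30
R: 5·7 = 35 | 4·1+3·7+4·0+5·0+2·5 = 35
T: 5·8 = 40 | 4·4+3·0+4·0+5·4+2·2 = 40
G: 5·7 = 35 | 4·3+3·1+4·2+5·0+2·6 = 35
Y: 5·1 = 5 | 4·0+3·0+4·0+5·1+2·0 = 5
gcd(5,4,3,4,5,2) = 1

Coefficients: [5, 4, 3, 4, 5, 2]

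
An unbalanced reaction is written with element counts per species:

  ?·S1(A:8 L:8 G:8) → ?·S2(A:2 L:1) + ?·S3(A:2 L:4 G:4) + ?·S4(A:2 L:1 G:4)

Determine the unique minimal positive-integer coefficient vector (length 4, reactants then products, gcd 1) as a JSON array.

A: 3·8 = 24 | 6·2+4·2+2·2 = 24
L: 3·8 = 24 | 6·1+4·4+2·1 = 24
G: 3·8 = 24 | 6·0+4·4+2·4 = 24
gcd(3,6,4,2) = 1

Coefficients: [3, 6, 4, 2]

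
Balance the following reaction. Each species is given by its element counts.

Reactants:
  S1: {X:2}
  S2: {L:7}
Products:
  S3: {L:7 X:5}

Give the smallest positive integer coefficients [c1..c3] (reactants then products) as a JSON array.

Coefficients: [5, 2, 2]

L: 5·0+2·7 = 14 | 2·7 = 14
X: 5·2+2·0 = 10 | 2·5 = 10
gcd(5,2,2) = 1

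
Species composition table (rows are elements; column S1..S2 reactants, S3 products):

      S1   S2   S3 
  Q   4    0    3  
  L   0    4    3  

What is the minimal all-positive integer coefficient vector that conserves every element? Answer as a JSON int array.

Q: 3·4+3·0 = 12 | 4·3 = 12
L: 3·0+3·4 = 12 | 4·3 = 12
gcd(3,3,4) = 1

Coefficients: [3, 3, 4]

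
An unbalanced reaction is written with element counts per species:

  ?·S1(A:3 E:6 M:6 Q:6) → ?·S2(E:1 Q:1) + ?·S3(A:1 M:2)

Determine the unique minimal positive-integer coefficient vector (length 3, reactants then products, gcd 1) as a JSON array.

A: 1·3 = 3 | 6·0+3·1 = 3
E: 1·6 = 6 | 6·1+3·0 = 6
M: 1·6 = 6 | 6·0+3·2 = 6
Q: 1·6 = 6 | 6·1+3·0 = 6
gcd(1,6,3) = 1

Coefficients: [1, 6, 3]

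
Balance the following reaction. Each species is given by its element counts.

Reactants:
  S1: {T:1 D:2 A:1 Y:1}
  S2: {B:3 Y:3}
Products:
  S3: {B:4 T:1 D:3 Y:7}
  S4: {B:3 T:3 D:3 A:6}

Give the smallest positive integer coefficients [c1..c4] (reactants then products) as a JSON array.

B: 6·0+5·3 = 15 | 3·4+1·3 = 15
T: 6·1+5·0 = 6 | 3·1+1·3 = 6
D: 6·2+5·0 = 12 | 3·3+1·3 = 12
A: 6·1+5·0 = 6 | 3·0+1·6 = 6
Y: 6·1+5·3 = 21 | 3·7+1·0 = 21
gcd(6,5,3,1) = 1

Coefficients: [6, 5, 3, 1]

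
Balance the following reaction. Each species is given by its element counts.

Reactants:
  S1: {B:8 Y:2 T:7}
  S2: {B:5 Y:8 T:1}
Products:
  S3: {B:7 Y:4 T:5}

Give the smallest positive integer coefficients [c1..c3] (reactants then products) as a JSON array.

Coefficients: [2, 1, 3]

B: 2·8+1·5 = 21 | 3·7 = 21
Y: 2·2+1·8 = 12 | 3·4 = 12
T: 2·7+1·1 = 15 | 3·5 = 15
gcd(2,1,3) = 1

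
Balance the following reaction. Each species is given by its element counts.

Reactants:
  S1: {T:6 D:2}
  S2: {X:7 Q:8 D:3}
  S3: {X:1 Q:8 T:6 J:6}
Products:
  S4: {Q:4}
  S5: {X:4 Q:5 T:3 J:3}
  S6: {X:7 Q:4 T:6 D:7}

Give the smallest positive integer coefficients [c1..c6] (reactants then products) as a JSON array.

Coefficients: [3, 5, 2, 6, 4, 3]

X: 3·0+5·7+2·1 = 37 | 6·0+4·4+3·7 = 37
Q: 3·0+5·8+2·8 = 56 | 6·4+4·5+3·4 = 56
T: 3·6+5·0+2·6 = 30 | 6·0+4·3+3·6 = 30
J: 3·0+5·0+2·6 = 12 | 6·0+4·3+3·0 = 12
D: 3·2+5·3+2·0 = 21 | 6·0+4·0+3·7 = 21
gcd(3,5,2,6,4,3) = 1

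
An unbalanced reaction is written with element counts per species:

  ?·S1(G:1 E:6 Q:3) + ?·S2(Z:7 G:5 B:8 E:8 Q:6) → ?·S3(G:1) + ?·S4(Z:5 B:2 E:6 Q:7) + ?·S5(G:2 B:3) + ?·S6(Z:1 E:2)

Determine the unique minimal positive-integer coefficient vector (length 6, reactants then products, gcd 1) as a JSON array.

Z: 1·0+3·7 = 21 | 4·0+3·5+6·0+6·1 = 21
G: 1·1+3·5 = 16 | 4·1+3·0+6·2+6·0 = 16
B: 1·0+3·8 = 24 | 4·0+3·2+6·3+6·0 = 24
E: 1·6+3·8 = 30 | 4·0+3·6+6·0+6·2 = 30
Q: 1·3+3·6 = 21 | 4·0+3·7+6·0+6·0 = 21
gcd(1,3,4,3,6,6) = 1

Coefficients: [1, 3, 4, 3, 6, 6]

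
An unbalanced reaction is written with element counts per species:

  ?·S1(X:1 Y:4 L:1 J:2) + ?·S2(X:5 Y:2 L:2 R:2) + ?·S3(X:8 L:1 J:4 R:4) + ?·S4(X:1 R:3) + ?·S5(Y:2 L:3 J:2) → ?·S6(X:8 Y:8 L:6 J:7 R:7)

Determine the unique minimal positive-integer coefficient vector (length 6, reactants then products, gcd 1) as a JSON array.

X: 5·1+1·5+2·8+6·1+5·0 = 32 | 4·8 = 32
Y: 5·4+1·2+2·0+6·0+5·2 = 32 | 4·8 = 32
L: 5·1+1·2+2·1+6·0+5·3 = 24 | 4·6 = 24
J: 5·2+1·0+2·4+6·0+5·2 = 28 | 4·7 = 28
R: 5·0+1·2+2·4+6·3+5·0 = 28 | 4·7 = 28
gcd(5,1,2,6,5,4) = 1

Coefficients: [5, 1, 2, 6, 5, 4]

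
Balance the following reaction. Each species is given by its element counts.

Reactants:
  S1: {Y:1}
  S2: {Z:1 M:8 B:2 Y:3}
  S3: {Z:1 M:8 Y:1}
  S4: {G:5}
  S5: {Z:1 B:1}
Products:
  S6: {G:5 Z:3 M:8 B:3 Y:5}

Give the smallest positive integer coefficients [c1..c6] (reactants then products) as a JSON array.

Coefficients: [6, 1, 1, 2, 4, 2]

G: 6·0+1·0+1·0+2·5+4·0 = 10 | 2·5 = 10
Z: 6·0+1·1+1·1+2·0+4·1 = 6 | 2·3 = 6
M: 6·0+1·8+1·8+2·0+4·0 = 16 | 2·8 = 16
B: 6·0+1·2+1·0+2·0+4·1 = 6 | 2·3 = 6
Y: 6·1+1·3+1·1+2·0+4·0 = 10 | 2·5 = 10
gcd(6,1,1,2,4,2) = 1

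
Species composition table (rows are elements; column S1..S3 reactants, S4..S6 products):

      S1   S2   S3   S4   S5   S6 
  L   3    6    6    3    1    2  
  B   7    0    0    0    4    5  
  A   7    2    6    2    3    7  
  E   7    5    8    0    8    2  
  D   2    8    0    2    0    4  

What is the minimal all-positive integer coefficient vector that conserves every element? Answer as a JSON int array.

Coefficients: [3, 1, 1, 5, 4, 1]

L: 3·3+1·6+1·6 = 21 | 5·3+4·1+1·2 = 21
B: 3·7+1·0+1·0 = 21 | 5·0+4·4+1·5 = 21
A: 3·7+1·2+1·6 = 29 | 5·2+4·3+1·7 = 29
E: 3·7+1·5+1·8 = 34 | 5·0+4·8+1·2 = 34
D: 3·2+1·8+1·0 = 14 | 5·2+4·0+1·4 = 14
gcd(3,1,1,5,4,1) = 1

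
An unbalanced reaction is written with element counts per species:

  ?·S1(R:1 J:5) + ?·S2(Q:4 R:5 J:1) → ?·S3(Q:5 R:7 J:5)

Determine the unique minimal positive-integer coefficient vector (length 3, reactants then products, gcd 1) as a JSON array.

Coefficients: [3, 5, 4]

Q: 3·0+5·4 = 20 | 4·5 = 20
R: 3·1+5·5 = 28 | 4·7 = 28
J: 3·5+5·1 = 20 | 4·5 = 20
gcd(3,5,4) = 1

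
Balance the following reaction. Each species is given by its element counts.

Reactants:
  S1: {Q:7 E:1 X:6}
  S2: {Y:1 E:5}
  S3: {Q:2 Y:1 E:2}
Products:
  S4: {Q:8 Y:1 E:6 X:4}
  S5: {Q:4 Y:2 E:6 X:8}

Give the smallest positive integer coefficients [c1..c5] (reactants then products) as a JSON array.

Q: 6·7+6·0+3·2 = 48 | 5·8+2·4 = 48
Y: 6·0+6·1+3·1 = 9 | 5·1+2·2 = 9
E: 6·1+6·5+3·2 = 42 | 5·6+2·6 = 42
X: 6·6+6·0+3·0 = 36 | 5·4+2·8 = 36
gcd(6,6,3,5,2) = 1

Coefficients: [6, 6, 3, 5, 2]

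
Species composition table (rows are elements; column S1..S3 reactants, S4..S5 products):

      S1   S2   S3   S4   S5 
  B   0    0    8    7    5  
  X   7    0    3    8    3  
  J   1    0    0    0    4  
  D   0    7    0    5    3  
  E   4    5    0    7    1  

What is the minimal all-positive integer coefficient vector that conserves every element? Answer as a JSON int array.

Coefficients: [4, 4, 5, 5, 1]

B: 4·0+4·0+5·8 = 40 | 5·7+1·5 = 40
X: 4·7+4·0+5·3 = 43 | 5·8+1·3 = 43
J: 4·1+4·0+5·0 = 4 | 5·0+1·4 = 4
D: 4·0+4·7+5·0 = 28 | 5·5+1·3 = 28
E: 4·4+4·5+5·0 = 36 | 5·7+1·1 = 36
gcd(4,4,5,5,1) = 1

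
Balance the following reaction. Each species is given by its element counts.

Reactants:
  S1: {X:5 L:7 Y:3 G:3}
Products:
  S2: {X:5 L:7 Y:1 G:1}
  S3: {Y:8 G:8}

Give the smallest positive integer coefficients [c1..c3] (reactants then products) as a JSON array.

X: 4·5 = 20 | 4·5+1·0 = 20
L: 4·7 = 28 | 4·7+1·0 = 28
Y: 4·3 = 12 | 4·1+1·8 = 12
G: 4·3 = 12 | 4·1+1·8 = 12
gcd(4,4,1) = 1

Coefficients: [4, 4, 1]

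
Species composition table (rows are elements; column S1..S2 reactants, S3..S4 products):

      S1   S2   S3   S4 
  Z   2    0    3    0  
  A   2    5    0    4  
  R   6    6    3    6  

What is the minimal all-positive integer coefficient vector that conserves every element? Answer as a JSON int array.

Coefficients: [3, 2, 2, 4]

Z: 3·2+2·0 = 6 | 2·3+4·0 = 6
A: 3·2+2·5 = 16 | 2·0+4·4 = 16
R: 3·6+2·6 = 30 | 2·3+4·6 = 30
gcd(3,2,2,4) = 1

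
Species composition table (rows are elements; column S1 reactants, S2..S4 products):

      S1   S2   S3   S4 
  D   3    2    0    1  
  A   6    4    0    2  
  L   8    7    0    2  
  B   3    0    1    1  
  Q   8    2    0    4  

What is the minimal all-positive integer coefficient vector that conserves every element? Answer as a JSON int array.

Coefficients: [3, 2, 4, 5]

D: 3·3 = 9 | 2·2+4·0+5·1 = 9
A: 3·6 = 18 | 2·4+4·0+5·2 = 18
L: 3·8 = 24 | 2·7+4·0+5·2 = 24
B: 3·3 = 9 | 2·0+4·1+5·1 = 9
Q: 3·8 = 24 | 2·2+4·0+5·4 = 24
gcd(3,2,4,5) = 1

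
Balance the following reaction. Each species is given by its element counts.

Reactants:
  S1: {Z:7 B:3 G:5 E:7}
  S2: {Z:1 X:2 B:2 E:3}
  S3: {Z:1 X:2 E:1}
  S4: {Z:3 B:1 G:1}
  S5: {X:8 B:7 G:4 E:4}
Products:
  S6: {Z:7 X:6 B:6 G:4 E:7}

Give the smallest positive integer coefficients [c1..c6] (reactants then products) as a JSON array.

Z: 2·7+5·1+5·1+6·3+2·0 = 42 | 6·7 = 42
X: 2·0+5·2+5·2+6·0+2·8 = 36 | 6·6 = 36
B: 2·3+5·2+5·0+6·1+2·7 = 36 | 6·6 = 36
G: 2·5+5·0+5·0+6·1+2·4 = 24 | 6·4 = 24
E: 2·7+5·3+5·1+6·0+2·4 = 42 | 6·7 = 42
gcd(2,5,5,6,2,6) = 1

Coefficients: [2, 5, 5, 6, 2, 6]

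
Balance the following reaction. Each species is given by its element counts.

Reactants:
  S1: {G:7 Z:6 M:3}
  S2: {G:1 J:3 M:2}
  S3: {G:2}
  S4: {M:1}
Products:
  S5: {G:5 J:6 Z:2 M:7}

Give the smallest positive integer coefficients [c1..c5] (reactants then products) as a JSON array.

G: 1·7+6·1+1·2+6·0 = 15 | 3·5 = 15
J: 1·0+6·3+1·0+6·0 = 18 | 3·6 = 18
Z: 1·6+6·0+1·0+6·0 = 6 | 3·2 = 6
M: 1·3+6·2+1·0+6·1 = 21 | 3·7 = 21
gcd(1,6,1,6,3) = 1

Coefficients: [1, 6, 1, 6, 3]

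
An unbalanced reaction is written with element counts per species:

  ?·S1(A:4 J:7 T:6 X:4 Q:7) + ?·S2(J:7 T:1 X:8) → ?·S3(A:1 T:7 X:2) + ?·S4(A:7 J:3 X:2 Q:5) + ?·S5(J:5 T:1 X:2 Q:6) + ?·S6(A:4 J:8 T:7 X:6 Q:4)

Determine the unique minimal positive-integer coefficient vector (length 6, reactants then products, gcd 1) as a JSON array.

A: 5·4+1·0 = 20 | 1·1+1·7+3·0+3·4 = 20
J: 5·7+1·7 = 42 | 1·0+1·3+3·5+3·8 = 42
T: 5·6+1·1 = 31 | 1·7+1·0+3·1+3·7 = 31
X: 5·4+1·8 = 28 | 1·2+1·2+3·2+3·6 = 28
Q: 5·7+1·0 = 35 | 1·0+1·5+3·6+3·4 = 35
gcd(5,1,1,1,3,3) = 1

Coefficients: [5, 1, 1, 1, 3, 3]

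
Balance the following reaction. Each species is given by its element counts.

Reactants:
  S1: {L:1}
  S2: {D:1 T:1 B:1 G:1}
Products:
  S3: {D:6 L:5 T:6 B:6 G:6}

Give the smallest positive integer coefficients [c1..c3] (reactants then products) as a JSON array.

Coefficients: [5, 6, 1]

D: 5·0+6·1 = 6 | 1·6 = 6
L: 5·1+6·0 = 5 | 1·5 = 5
T: 5·0+6·1 = 6 | 1·6 = 6
B: 5·0+6·1 = 6 | 1·6 = 6
G: 5·0+6·1 = 6 | 1·6 = 6
gcd(5,6,1) = 1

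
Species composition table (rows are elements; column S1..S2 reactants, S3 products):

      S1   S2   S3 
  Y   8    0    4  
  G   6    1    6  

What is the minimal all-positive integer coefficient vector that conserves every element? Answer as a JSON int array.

Y: 1·8+6·0 = 8 | 2·4 = 8
G: 1·6+6·1 = 12 | 2·6 = 12
gcd(1,6,2) = 1

Coefficients: [1, 6, 2]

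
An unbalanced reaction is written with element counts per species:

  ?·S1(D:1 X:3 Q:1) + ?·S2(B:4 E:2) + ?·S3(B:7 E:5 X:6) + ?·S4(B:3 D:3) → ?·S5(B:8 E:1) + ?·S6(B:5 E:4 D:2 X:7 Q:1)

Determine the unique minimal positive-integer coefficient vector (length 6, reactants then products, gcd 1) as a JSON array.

B: 6·0+3·4+4·7+2·3 = 46 | 2·8+6·5 = 46
E: 6·0+3·2+4·5+2·0 = 26 | 2·1+6·4 = 26
D: 6·1+3·0+4·0+2·3 = 12 | 2·0+6·2 = 12
X: 6·3+3·0+4·6+2·0 = 42 | 2·0+6·7 = 42
Q: 6·1+3·0+4·0+2·0 = 6 | 2·0+6·1 = 6
gcd(6,3,4,2,2,6) = 1

Coefficients: [6, 3, 4, 2, 2, 6]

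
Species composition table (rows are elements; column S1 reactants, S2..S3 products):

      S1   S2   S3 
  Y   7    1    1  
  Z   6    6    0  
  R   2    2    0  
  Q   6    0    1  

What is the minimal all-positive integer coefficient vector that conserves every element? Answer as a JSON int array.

Coefficients: [1, 1, 6]

Y: 1·7 = 7 | 1·1+6·1 = 7
Z: 1·6 = 6 | 1·6+6·0 = 6
R: 1·2 = 2 | 1·2+6·0 = 2
Q: 1·6 = 6 | 1·0+6·1 = 6
gcd(1,1,6) = 1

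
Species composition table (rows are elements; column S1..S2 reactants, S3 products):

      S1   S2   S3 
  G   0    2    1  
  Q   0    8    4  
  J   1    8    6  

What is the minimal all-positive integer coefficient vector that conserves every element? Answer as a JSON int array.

Coefficients: [4, 1, 2]

G: 4·0+1·2 = 2 | 2·1 = 2
Q: 4·0+1·8 = 8 | 2·4 = 8
J: 4·1+1·8 = 12 | 2·6 = 12
gcd(4,1,2) = 1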